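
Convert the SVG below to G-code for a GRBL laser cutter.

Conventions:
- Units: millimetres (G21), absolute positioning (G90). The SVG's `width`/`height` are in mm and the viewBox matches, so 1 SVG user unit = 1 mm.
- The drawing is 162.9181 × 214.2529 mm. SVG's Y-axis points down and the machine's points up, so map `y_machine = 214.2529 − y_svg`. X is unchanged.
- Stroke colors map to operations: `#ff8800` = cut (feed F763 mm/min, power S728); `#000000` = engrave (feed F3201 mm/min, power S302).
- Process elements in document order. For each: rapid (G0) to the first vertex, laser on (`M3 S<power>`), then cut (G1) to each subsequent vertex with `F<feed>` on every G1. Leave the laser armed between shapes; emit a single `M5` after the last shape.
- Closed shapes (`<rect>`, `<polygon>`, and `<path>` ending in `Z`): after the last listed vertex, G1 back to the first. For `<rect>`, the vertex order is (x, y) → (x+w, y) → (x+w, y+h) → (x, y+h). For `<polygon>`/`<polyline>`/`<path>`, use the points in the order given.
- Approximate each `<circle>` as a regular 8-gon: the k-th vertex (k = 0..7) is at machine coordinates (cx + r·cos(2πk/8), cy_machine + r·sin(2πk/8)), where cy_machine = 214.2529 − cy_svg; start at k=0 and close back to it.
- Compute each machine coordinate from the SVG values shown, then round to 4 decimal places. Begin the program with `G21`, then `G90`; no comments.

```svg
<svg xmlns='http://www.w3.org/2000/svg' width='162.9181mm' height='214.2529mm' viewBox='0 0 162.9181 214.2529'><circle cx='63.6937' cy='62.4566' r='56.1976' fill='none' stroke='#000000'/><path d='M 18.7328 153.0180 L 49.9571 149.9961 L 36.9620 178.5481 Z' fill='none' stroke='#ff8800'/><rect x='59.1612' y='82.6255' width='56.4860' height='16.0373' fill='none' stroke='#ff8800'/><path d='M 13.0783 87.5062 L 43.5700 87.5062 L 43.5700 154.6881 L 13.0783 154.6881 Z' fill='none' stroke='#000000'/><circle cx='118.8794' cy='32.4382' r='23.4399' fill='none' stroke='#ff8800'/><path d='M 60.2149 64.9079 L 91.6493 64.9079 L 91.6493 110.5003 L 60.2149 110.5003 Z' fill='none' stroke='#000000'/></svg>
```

Since the viewBox matches the mm dimensions, user units are millimetres directly. The only transform is the Y-flip y_m = 214.2529 − y_svg.

Shape 1 is a circle drawn with `<circle>`. Its stroke #000000 means engrave at S302, F3201. After flipping Y the toolpath is (119.8913,151.7963) → (103.4314,191.5340) → (63.6937,207.9939) → (23.9560,191.5340) → (7.4961,151.7963) → (23.9560,112.0586) → (63.6937,95.5987) → (103.4314,112.0586) → (119.8913,151.7963), returning to the start.

Shape 2 is a regular polygon drawn with `<path>`. Its stroke #ff8800 means cut at S728, F763. After flipping Y the toolpath is (18.7328,61.2349) → (49.9571,64.2568) → (36.9620,35.7048) → (18.7328,61.2349), returning to the start.

Shape 3 is a rectangle drawn with `<rect>`. Its stroke #ff8800 means cut at S728, F763. After flipping Y the toolpath is (59.1612,131.6274) → (115.6472,131.6274) → (115.6472,115.5901) → (59.1612,115.5901) → (59.1612,131.6274), returning to the start.

Shape 4 is a rectangle drawn with `<path>`. Its stroke #000000 means engrave at S302, F3201. After flipping Y the toolpath is (13.0783,126.7467) → (43.5700,126.7467) → (43.5700,59.5648) → (13.0783,59.5648) → (13.0783,126.7467), returning to the start.

Shape 5 is a circle drawn with `<circle>`. Its stroke #ff8800 means cut at S728, F763. After flipping Y the toolpath is (142.3193,181.8147) → (135.4539,198.3892) → (118.8794,205.2546) → (102.3049,198.3892) → (95.4395,181.8147) → (102.3049,165.2402) → (118.8794,158.3748) → (135.4539,165.2402) → (142.3193,181.8147), returning to the start.

Shape 6 is a rectangle drawn with `<path>`. Its stroke #000000 means engrave at S302, F3201. After flipping Y the toolpath is (60.2149,149.3450) → (91.6493,149.3450) → (91.6493,103.7526) → (60.2149,103.7526) → (60.2149,149.3450), returning to the start.

G21
G90
G0 X119.8913 Y151.7963
M3 S302
G1 X103.4314 Y191.5340 F3201
G1 X63.6937 Y207.9939 F3201
G1 X23.9560 Y191.5340 F3201
G1 X7.4961 Y151.7963 F3201
G1 X23.9560 Y112.0586 F3201
G1 X63.6937 Y95.5987 F3201
G1 X103.4314 Y112.0586 F3201
G1 X119.8913 Y151.7963 F3201
G0 X18.7328 Y61.2349
M3 S728
G1 X49.9571 Y64.2568 F763
G1 X36.9620 Y35.7048 F763
G1 X18.7328 Y61.2349 F763
G0 X59.1612 Y131.6274
M3 S728
G1 X115.6472 Y131.6274 F763
G1 X115.6472 Y115.5901 F763
G1 X59.1612 Y115.5901 F763
G1 X59.1612 Y131.6274 F763
G0 X13.0783 Y126.7467
M3 S302
G1 X43.5700 Y126.7467 F3201
G1 X43.5700 Y59.5648 F3201
G1 X13.0783 Y59.5648 F3201
G1 X13.0783 Y126.7467 F3201
G0 X142.3193 Y181.8147
M3 S728
G1 X135.4539 Y198.3892 F763
G1 X118.8794 Y205.2546 F763
G1 X102.3049 Y198.3892 F763
G1 X95.4395 Y181.8147 F763
G1 X102.3049 Y165.2402 F763
G1 X118.8794 Y158.3748 F763
G1 X135.4539 Y165.2402 F763
G1 X142.3193 Y181.8147 F763
G0 X60.2149 Y149.3450
M3 S302
G1 X91.6493 Y149.3450 F3201
G1 X91.6493 Y103.7526 F3201
G1 X60.2149 Y103.7526 F3201
G1 X60.2149 Y149.3450 F3201
M5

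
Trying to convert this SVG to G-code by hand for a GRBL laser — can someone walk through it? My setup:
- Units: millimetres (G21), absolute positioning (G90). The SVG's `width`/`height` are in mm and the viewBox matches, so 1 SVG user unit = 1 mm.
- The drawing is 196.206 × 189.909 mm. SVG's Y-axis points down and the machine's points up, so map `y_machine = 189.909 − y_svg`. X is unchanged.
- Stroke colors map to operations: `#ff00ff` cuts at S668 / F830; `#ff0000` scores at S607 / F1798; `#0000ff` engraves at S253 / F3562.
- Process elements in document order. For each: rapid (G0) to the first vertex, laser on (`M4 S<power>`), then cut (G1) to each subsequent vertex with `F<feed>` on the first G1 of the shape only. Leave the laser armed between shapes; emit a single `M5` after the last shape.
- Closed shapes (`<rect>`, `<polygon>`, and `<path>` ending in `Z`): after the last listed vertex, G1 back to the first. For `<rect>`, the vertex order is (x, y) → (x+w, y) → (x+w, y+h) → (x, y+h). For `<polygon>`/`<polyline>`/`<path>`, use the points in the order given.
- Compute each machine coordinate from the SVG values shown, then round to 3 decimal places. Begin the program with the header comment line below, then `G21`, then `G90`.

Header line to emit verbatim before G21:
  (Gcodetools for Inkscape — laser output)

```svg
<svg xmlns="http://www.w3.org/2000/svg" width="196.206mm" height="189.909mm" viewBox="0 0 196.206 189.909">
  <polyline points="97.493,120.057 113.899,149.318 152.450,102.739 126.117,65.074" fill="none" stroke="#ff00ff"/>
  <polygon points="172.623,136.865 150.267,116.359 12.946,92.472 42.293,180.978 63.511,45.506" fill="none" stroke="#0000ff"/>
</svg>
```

(Gcodetools for Inkscape — laser output)
G21
G90
G0 X97.493 Y69.852
M4 S668
G1 X113.899 Y40.591 F830
G1 X152.450 Y87.170
G1 X126.117 Y124.835
G0 X172.623 Y53.044
M4 S253
G1 X150.267 Y73.550 F3562
G1 X12.946 Y97.437
G1 X42.293 Y8.931
G1 X63.511 Y144.403
G1 X172.623 Y53.044
M5

Since the viewBox matches the mm dimensions, user units are millimetres directly. The only transform is the Y-flip y_m = 189.909 − y_svg.

Shape 1 is a open polyline drawn with `<polyline>`. Its stroke #ff00ff means cut at S668, F830. After flipping Y the toolpath is (97.493,69.852) → (113.899,40.591) → (152.450,87.170) → (126.117,124.835).

Shape 2 is a closed polygon drawn with `<polygon>`. Its stroke #0000ff means engrave at S253, F3562. After flipping Y the toolpath is (172.623,53.044) → (150.267,73.550) → (12.946,97.437) → (42.293,8.931) → (63.511,144.403) → (172.623,53.044), returning to the start.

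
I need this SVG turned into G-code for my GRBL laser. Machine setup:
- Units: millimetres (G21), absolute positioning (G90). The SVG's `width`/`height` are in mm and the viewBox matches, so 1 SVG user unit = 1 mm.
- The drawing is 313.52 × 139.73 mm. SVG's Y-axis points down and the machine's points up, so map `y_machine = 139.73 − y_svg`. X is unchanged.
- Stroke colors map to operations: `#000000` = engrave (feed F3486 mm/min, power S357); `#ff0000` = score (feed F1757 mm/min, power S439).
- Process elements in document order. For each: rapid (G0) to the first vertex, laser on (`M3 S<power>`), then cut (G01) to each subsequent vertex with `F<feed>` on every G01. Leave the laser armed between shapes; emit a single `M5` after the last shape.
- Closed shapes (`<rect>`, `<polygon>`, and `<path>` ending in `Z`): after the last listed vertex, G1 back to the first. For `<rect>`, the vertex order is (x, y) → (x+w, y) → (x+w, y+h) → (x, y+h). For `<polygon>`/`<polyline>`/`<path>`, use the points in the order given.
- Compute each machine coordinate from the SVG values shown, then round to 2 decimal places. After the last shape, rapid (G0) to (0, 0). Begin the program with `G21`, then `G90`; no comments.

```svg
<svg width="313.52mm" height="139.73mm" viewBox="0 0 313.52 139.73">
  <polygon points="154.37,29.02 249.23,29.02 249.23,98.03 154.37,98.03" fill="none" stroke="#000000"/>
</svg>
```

viewBox `0 0 313.52 139.73` with mm width/height → 1 unit = 1 mm. Flip: y_m = 139.73 − y_svg.

**Shape 1** — `<polygon>` rectangle, stroke `#000000` → engrave (S357, F3486). Machine vertices: (154.37,110.71) → (249.23,110.71) → (249.23,41.70) → (154.37,41.70) → (154.37,110.71). Closed: final G1 returns to the first vertex.

G21
G90
G0 X154.37 Y110.71
M3 S357
G01 X249.23 Y110.71 F3486
G01 X249.23 Y41.70 F3486
G01 X154.37 Y41.70 F3486
G01 X154.37 Y110.71 F3486
M5
G0 X0.00 Y0.00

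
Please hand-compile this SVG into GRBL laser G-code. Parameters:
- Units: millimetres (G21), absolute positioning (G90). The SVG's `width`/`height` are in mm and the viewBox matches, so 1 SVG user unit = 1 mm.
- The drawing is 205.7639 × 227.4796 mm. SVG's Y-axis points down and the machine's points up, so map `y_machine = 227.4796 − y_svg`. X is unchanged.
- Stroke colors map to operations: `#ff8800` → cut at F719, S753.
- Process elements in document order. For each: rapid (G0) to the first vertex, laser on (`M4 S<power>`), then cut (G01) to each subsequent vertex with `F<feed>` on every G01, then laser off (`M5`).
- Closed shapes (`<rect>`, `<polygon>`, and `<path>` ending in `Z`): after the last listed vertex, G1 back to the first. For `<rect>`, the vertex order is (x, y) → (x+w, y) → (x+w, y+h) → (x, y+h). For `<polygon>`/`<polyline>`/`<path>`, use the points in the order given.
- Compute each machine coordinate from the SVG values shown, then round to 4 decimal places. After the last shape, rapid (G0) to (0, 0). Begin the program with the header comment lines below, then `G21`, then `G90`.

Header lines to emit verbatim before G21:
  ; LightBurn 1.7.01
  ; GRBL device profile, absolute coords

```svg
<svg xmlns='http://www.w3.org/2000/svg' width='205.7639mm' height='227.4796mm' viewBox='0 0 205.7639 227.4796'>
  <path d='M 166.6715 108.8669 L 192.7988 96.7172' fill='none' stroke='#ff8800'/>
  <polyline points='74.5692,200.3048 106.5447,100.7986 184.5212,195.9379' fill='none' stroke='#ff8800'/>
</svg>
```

Since the viewBox matches the mm dimensions, user units are millimetres directly. The only transform is the Y-flip y_m = 227.4796 − y_svg.

Shape 1 is a line segment drawn with `<path>`. Its stroke #ff8800 means cut at S753, F719. After flipping Y the toolpath is (166.6715,118.6127) → (192.7988,130.7624).

Shape 2 is a open polyline drawn with `<polyline>`. Its stroke #ff8800 means cut at S753, F719. After flipping Y the toolpath is (74.5692,27.1748) → (106.5447,126.6810) → (184.5212,31.5417).

; LightBurn 1.7.01
; GRBL device profile, absolute coords
G21
G90
G0 X166.6715 Y118.6127
M4 S753
G01 X192.7988 Y130.7624 F719
M5
G0 X74.5692 Y27.1748
M4 S753
G01 X106.5447 Y126.6810 F719
G01 X184.5212 Y31.5417 F719
M5
G0 X0.0000 Y0.0000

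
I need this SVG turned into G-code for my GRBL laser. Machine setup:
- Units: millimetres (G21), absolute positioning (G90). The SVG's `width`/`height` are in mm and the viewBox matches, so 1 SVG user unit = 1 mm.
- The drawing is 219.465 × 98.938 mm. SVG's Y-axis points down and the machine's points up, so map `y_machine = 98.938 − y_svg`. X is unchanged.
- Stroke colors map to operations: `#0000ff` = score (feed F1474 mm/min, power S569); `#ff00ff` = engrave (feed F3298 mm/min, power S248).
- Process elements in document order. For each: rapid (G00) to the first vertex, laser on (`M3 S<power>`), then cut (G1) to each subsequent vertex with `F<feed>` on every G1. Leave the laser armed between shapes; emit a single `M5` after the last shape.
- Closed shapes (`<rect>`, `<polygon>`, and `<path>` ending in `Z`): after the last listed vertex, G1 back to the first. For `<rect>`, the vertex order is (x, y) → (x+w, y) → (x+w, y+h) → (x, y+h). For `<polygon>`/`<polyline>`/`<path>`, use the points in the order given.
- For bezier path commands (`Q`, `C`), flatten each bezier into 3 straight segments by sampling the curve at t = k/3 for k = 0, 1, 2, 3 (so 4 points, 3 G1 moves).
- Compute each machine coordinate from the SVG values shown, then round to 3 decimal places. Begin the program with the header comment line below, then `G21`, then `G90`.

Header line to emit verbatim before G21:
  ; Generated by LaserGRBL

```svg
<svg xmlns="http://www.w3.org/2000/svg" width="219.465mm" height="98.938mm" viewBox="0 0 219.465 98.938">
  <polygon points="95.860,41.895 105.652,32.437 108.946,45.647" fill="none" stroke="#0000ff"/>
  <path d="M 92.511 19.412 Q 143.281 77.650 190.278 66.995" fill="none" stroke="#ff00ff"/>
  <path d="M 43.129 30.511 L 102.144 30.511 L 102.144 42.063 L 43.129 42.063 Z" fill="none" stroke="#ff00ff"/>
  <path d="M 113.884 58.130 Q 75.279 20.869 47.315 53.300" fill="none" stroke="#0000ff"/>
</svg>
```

; Generated by LaserGRBL
G21
G90
G00 X95.860 Y57.043
M3 S569
G1 X105.652 Y66.501 F1474
G1 X108.946 Y53.291 F1474
G1 X95.860 Y57.043 F1474
G00 X92.511 Y79.526
M3 S248
G1 X125.938 Y48.355 F3298
G1 X158.527 Y32.494 F3298
G1 X190.278 Y31.943 F3298
G00 X43.129 Y68.427
M3 S248
G1 X102.144 Y68.427 F3298
G1 X102.144 Y56.875 F3298
G1 X43.129 Y56.875 F3298
G1 X43.129 Y68.427 F3298
G00 X113.884 Y40.808
M3 S569
G1 X89.330 Y57.905 F1474
G1 X67.140 Y59.515 F1474
G1 X47.315 Y45.638 F1474
M5

Since the viewBox matches the mm dimensions, user units are millimetres directly. The only transform is the Y-flip y_m = 98.938 − y_svg.

Shape 1 is a regular polygon drawn with `<polygon>`. Its stroke #0000ff means score at S569, F1474. After flipping Y the toolpath is (95.860,57.043) → (105.652,66.501) → (108.946,53.291) → (95.860,57.043), returning to the start.

Shape 2 is a quadratic bezier drawn with `<path>`. Its stroke #ff00ff means engrave at S248, F3298. After flipping Y the toolpath is (92.511,79.526) → (125.938,48.355) → (158.527,32.494) → (190.278,31.943).

Shape 3 is a rectangle drawn with `<path>`. Its stroke #ff00ff means engrave at S248, F3298. After flipping Y the toolpath is (43.129,68.427) → (102.144,68.427) → (102.144,56.875) → (43.129,56.875) → (43.129,68.427), returning to the start.

Shape 4 is a quadratic bezier drawn with `<path>`. Its stroke #0000ff means score at S569, F1474. After flipping Y the toolpath is (113.884,40.808) → (89.330,57.905) → (67.140,59.515) → (47.315,45.638).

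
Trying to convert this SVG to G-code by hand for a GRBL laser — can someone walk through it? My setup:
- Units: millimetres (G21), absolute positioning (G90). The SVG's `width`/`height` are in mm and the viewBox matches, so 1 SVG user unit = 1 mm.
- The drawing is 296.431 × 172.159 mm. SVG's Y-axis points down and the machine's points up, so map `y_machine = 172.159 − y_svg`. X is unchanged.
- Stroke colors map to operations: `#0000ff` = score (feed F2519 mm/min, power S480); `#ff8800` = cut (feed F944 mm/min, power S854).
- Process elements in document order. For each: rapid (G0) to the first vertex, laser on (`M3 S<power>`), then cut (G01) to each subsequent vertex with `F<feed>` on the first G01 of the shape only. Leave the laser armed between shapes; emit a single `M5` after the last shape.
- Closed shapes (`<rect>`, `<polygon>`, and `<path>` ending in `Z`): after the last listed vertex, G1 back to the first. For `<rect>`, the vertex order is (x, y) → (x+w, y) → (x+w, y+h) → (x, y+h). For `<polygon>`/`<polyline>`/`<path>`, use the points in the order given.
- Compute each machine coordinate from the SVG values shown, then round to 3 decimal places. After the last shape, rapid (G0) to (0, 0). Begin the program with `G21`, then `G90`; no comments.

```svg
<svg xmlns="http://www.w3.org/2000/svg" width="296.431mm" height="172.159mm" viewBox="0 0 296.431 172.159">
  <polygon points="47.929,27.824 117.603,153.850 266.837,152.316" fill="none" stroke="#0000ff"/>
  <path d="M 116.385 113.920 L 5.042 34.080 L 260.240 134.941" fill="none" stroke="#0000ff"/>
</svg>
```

G21
G90
G0 X47.929 Y144.335
M3 S480
G01 X117.603 Y18.309 F2519
G01 X266.837 Y19.843
G01 X47.929 Y144.335
G0 X116.385 Y58.239
M3 S480
G01 X5.042 Y138.079 F2519
G01 X260.240 Y37.218
M5
G0 X0.000 Y0.000

Since the viewBox matches the mm dimensions, user units are millimetres directly. The only transform is the Y-flip y_m = 172.159 − y_svg.

Shape 1 is a closed polygon drawn with `<polygon>`. Its stroke #0000ff means score at S480, F2519. After flipping Y the toolpath is (47.929,144.335) → (117.603,18.309) → (266.837,19.843) → (47.929,144.335), returning to the start.

Shape 2 is a open polyline drawn with `<path>`. Its stroke #0000ff means score at S480, F2519. After flipping Y the toolpath is (116.385,58.239) → (5.042,138.079) → (260.240,37.218).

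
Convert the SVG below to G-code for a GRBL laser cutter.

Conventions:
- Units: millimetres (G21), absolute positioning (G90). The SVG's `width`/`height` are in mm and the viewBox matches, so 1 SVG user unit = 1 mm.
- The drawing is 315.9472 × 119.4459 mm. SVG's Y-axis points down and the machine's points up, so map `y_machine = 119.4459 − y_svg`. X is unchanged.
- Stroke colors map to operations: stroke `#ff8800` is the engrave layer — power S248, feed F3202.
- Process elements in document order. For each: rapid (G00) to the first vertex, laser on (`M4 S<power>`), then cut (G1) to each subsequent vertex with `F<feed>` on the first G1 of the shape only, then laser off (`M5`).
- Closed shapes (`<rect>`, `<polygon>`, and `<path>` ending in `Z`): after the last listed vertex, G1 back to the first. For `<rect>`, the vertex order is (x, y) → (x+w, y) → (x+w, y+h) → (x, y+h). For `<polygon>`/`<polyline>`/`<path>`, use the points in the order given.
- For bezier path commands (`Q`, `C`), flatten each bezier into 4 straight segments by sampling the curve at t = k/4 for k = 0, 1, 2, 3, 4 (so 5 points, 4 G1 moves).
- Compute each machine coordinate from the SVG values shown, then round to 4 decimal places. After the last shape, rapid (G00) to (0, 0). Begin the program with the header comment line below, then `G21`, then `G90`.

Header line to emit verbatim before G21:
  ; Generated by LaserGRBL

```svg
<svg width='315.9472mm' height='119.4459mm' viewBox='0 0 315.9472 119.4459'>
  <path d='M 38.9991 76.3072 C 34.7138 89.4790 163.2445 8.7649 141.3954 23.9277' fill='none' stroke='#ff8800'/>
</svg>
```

; Generated by LaserGRBL
G21
G90
G00 X38.9991 Y43.1387
M4 S248
G1 X56.2632 Y47.8984 F3202
G1 X96.7837 Y70.0751
G1 X134.0109 Y91.8784
G1 X141.3954 Y95.5182
M5
G00 X0.0000 Y0.0000

Since the viewBox matches the mm dimensions, user units are millimetres directly. The only transform is the Y-flip y_m = 119.4459 − y_svg.

Shape 1 is a cubic bezier drawn with `<path>`. Its stroke #ff8800 means engrave at S248, F3202. After flipping Y the toolpath is (38.9991,43.1387) → (56.2632,47.8984) → (96.7837,70.0751) → (134.0109,91.8784) → (141.3954,95.5182).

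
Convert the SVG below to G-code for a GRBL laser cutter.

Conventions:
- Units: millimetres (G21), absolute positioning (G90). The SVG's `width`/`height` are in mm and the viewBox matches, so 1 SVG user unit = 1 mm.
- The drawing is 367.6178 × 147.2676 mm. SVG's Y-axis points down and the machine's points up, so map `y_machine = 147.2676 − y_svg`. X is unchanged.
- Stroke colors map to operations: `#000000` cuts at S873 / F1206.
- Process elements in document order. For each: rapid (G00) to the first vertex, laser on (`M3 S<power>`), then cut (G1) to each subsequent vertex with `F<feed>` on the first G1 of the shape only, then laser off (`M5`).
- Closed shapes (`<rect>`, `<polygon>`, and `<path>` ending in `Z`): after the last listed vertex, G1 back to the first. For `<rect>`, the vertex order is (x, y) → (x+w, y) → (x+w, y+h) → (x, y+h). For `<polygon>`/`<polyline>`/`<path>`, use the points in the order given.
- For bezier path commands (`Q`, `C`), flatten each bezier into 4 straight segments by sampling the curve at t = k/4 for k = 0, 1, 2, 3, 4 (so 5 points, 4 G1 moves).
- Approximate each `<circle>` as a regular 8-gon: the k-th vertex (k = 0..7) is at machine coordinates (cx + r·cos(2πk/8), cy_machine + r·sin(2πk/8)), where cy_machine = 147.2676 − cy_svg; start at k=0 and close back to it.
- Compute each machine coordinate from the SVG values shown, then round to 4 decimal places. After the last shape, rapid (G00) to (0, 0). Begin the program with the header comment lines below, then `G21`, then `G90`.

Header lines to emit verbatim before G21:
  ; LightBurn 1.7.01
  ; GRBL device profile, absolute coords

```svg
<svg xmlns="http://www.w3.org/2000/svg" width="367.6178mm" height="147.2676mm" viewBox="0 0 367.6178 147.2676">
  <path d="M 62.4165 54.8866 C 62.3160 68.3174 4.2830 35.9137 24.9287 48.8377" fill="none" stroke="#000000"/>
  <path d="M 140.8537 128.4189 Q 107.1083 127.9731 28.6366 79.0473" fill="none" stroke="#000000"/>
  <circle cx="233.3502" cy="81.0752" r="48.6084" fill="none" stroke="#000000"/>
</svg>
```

; LightBurn 1.7.01
; GRBL device profile, absolute coords
G21
G90
G00 X62.4165 Y92.3810
M3 S873
G1 X53.6133 Y89.4775 F1206
G1 X35.8928 Y95.2154
G1 X22.0621 Y101.0484
G1 X24.9287 Y98.4299
M5
G00 X140.8537 Y18.8487
M3 S873
G1 X121.1856 Y22.1016 F1206
G1 X95.9267 Y31.4145
G1 X65.0771 Y46.7874
G1 X28.6366 Y68.2203
M5
G00 X281.9586 Y66.1924
M3 S873
G1 X267.7215 Y100.5637 F1206
G1 X233.3502 Y114.8008
G1 X198.9789 Y100.5637
G1 X184.7418 Y66.1924
G1 X198.9789 Y31.8211
G1 X233.3502 Y17.5840
G1 X267.7215 Y31.8211
G1 X281.9586 Y66.1924
M5
G00 X0.0000 Y0.0000

Since the viewBox matches the mm dimensions, user units are millimetres directly. The only transform is the Y-flip y_m = 147.2676 − y_svg.

Shape 1 is a cubic bezier drawn with `<path>`. Its stroke #000000 means cut at S873, F1206. After flipping Y the toolpath is (62.4165,92.3810) → (53.6133,89.4775) → (35.8928,95.2154) → (22.0621,101.0484) → (24.9287,98.4299).

Shape 2 is a quadratic bezier drawn with `<path>`. Its stroke #000000 means cut at S873, F1206. After flipping Y the toolpath is (140.8537,18.8487) → (121.1856,22.1016) → (95.9267,31.4145) → (65.0771,46.7874) → (28.6366,68.2203).

Shape 3 is a circle drawn with `<circle>`. Its stroke #000000 means cut at S873, F1206. After flipping Y the toolpath is (281.9586,66.1924) → (267.7215,100.5637) → (233.3502,114.8008) → (198.9789,100.5637) → (184.7418,66.1924) → (198.9789,31.8211) → (233.3502,17.5840) → (267.7215,31.8211) → (281.9586,66.1924), returning to the start.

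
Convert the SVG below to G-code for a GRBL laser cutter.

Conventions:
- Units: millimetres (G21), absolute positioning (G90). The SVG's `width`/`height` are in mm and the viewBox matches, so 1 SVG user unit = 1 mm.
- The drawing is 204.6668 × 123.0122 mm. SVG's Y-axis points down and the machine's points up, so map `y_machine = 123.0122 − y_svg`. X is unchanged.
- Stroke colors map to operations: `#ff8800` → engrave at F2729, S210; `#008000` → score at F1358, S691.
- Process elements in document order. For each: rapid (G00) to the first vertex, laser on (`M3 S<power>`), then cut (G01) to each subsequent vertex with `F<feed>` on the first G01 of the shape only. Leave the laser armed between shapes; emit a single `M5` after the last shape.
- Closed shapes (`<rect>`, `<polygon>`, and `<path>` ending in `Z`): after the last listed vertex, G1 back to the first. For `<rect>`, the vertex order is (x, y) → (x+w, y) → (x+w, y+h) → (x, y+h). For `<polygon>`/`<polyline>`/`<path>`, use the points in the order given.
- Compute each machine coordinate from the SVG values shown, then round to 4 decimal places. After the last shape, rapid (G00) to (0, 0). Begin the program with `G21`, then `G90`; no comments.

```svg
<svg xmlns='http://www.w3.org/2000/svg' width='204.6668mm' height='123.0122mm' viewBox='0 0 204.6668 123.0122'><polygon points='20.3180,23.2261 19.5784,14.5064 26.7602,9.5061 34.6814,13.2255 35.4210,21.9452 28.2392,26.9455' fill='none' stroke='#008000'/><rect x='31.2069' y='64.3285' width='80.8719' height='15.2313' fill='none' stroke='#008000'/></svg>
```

G21
G90
G00 X20.3180 Y99.7861
M3 S691
G01 X19.5784 Y108.5058 F1358
G01 X26.7602 Y113.5061
G01 X34.6814 Y109.7867
G01 X35.4210 Y101.0670
G01 X28.2392 Y96.0667
G01 X20.3180 Y99.7861
G00 X31.2069 Y58.6837
M3 S691
G01 X112.0788 Y58.6837 F1358
G01 X112.0788 Y43.4524
G01 X31.2069 Y43.4524
G01 X31.2069 Y58.6837
M5
G00 X0.0000 Y0.0000

1 u = 1 mm; y_m = 123.0122 − y.

[1] `<polygon>` regular polygon, #008000→score S691 F1358: (20.3180,99.7861) → (19.5784,108.5058) → (26.7602,113.5061) → (34.6814,109.7867) → (35.4210,101.0670) → (28.2392,96.0667) → (20.3180,99.7861) (closed)

[2] `<rect>` rectangle, #008000→score S691 F1358: (31.2069,58.6837) → (112.0788,58.6837) → (112.0788,43.4524) → (31.2069,43.4524) → (31.2069,58.6837) (closed)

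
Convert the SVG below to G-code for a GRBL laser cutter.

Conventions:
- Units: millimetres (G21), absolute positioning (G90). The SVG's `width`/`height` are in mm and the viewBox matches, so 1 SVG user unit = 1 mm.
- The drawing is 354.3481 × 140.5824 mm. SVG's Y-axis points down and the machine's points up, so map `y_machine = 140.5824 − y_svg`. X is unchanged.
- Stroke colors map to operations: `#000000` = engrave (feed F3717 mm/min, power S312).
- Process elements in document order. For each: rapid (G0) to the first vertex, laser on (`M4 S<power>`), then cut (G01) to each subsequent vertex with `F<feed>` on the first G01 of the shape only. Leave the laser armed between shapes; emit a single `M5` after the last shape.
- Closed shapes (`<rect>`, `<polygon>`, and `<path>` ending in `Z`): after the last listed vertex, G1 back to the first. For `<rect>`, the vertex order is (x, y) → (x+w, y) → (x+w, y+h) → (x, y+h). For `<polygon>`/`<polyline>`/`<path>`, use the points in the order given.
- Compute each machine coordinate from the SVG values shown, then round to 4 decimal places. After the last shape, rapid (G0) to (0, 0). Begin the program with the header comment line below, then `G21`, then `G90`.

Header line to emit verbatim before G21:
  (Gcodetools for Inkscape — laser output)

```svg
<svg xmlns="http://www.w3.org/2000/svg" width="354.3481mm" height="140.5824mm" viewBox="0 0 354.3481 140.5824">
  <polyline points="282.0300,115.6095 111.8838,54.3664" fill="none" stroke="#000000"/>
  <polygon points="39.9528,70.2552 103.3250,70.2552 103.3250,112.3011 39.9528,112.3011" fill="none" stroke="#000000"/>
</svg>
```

(Gcodetools for Inkscape — laser output)
G21
G90
G0 X282.0300 Y24.9729
M4 S312
G01 X111.8838 Y86.2160 F3717
G0 X39.9528 Y70.3272
M4 S312
G01 X103.3250 Y70.3272 F3717
G01 X103.3250 Y28.2813
G01 X39.9528 Y28.2813
G01 X39.9528 Y70.3272
M5
G0 X0.0000 Y0.0000

viewBox `0 0 354.3481 140.5824` with mm width/height → 1 unit = 1 mm. Flip: y_m = 140.5824 − y_svg.

**Shape 1** — `<polyline>` line segment, stroke `#000000` → engrave (S312, F3717). Machine vertices: (282.0300,24.9729) → (111.8838,86.2160). Open path.

**Shape 2** — `<polygon>` rectangle, stroke `#000000` → engrave (S312, F3717). Machine vertices: (39.9528,70.3272) → (103.3250,70.3272) → (103.3250,28.2813) → (39.9528,28.2813) → (39.9528,70.3272). Closed: final G1 returns to the first vertex.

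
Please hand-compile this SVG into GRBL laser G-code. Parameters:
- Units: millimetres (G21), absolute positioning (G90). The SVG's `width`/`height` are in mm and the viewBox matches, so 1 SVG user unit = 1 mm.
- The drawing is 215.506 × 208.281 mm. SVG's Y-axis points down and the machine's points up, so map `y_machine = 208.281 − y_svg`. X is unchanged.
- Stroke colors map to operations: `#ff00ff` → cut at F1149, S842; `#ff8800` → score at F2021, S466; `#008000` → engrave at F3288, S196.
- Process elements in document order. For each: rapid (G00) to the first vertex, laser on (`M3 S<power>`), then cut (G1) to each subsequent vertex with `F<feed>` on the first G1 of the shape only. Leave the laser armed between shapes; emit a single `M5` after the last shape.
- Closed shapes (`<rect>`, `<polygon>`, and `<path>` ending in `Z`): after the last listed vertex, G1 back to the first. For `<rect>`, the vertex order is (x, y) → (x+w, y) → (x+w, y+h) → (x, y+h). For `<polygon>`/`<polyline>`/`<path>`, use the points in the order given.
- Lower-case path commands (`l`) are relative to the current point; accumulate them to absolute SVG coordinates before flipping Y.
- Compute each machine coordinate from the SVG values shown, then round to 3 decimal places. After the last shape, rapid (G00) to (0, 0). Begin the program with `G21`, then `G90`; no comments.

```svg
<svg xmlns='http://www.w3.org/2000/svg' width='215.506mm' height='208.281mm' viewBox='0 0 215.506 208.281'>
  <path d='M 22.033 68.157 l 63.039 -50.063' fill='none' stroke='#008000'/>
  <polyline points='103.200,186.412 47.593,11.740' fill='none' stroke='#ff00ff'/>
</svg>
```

G21
G90
G00 X22.033 Y140.124
M3 S196
G1 X85.072 Y190.187 F3288
G00 X103.200 Y21.869
M3 S842
G1 X47.593 Y196.541 F1149
M5
G00 X0.000 Y0.000

1 u = 1 mm; y_m = 208.281 − y.

[1] `<path>` line segment, #008000→engrave S196 F3288: (22.033,140.124) → (85.072,190.187)

[2] `<polyline>` line segment, #ff00ff→cut S842 F1149: (103.200,21.869) → (47.593,196.541)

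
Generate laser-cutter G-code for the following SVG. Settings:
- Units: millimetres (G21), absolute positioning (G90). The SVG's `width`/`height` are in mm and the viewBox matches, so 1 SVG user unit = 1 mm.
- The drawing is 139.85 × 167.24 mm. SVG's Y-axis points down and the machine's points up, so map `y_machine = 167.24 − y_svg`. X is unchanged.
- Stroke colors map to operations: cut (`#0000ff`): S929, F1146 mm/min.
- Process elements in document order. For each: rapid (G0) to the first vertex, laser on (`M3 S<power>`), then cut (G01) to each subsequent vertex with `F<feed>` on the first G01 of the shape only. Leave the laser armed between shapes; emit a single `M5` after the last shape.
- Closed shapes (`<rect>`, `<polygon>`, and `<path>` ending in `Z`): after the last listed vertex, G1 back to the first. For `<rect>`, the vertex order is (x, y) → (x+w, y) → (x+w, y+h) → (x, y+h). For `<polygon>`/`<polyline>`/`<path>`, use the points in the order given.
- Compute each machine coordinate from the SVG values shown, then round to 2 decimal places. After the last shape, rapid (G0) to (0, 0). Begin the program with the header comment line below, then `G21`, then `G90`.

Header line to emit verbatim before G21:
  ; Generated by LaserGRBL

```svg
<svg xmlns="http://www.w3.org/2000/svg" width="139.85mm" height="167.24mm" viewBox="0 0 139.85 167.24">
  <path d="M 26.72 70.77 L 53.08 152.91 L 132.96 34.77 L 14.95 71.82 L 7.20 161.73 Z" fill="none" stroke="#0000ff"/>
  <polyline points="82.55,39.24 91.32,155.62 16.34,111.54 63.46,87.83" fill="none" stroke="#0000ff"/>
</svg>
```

Since the viewBox matches the mm dimensions, user units are millimetres directly. The only transform is the Y-flip y_m = 167.24 − y_svg.

Shape 1 is a closed polygon drawn with `<path>`. Its stroke #0000ff means cut at S929, F1146. After flipping Y the toolpath is (26.72,96.47) → (53.08,14.33) → (132.96,132.47) → (14.95,95.42) → (7.20,5.51) → (26.72,96.47), returning to the start.

Shape 2 is a open polyline drawn with `<polyline>`. Its stroke #0000ff means cut at S929, F1146. After flipping Y the toolpath is (82.55,128.00) → (91.32,11.62) → (16.34,55.70) → (63.46,79.41).

; Generated by LaserGRBL
G21
G90
G0 X26.72 Y96.47
M3 S929
G01 X53.08 Y14.33 F1146
G01 X132.96 Y132.47
G01 X14.95 Y95.42
G01 X7.20 Y5.51
G01 X26.72 Y96.47
G0 X82.55 Y128.00
M3 S929
G01 X91.32 Y11.62 F1146
G01 X16.34 Y55.70
G01 X63.46 Y79.41
M5
G0 X0.00 Y0.00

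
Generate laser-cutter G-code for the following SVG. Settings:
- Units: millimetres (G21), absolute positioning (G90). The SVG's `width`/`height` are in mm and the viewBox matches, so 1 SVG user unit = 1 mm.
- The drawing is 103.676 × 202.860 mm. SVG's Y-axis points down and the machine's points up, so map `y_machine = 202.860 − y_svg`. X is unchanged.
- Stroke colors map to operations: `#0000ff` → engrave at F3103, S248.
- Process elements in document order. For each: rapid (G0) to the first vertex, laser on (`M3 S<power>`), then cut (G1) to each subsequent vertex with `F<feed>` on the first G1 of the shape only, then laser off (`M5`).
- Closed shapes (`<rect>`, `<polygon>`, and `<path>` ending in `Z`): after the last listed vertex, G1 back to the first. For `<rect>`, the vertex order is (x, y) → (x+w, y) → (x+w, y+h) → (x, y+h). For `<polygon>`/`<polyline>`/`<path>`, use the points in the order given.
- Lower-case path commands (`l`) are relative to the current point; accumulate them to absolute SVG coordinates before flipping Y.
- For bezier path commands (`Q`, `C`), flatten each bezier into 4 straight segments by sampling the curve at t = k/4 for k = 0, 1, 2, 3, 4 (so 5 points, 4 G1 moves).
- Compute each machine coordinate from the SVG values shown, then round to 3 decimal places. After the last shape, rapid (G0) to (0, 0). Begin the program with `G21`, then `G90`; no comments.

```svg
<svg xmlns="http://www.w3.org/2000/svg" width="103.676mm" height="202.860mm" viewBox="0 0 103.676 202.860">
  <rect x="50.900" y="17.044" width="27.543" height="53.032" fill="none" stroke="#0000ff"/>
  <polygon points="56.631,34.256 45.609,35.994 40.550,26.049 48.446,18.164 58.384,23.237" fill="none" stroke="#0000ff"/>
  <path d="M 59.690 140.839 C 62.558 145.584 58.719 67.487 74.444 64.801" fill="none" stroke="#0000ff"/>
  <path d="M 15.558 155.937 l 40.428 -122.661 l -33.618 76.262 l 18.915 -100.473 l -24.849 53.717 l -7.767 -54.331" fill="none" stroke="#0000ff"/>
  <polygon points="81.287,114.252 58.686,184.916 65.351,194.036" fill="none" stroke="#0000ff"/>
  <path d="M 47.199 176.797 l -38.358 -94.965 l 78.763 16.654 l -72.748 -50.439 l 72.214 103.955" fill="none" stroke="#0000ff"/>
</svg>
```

G21
G90
G0 X50.900 Y185.816
M3 S248
G1 X78.443 Y185.816 F3103
G1 X78.443 Y132.784
G1 X50.900 Y132.784
G1 X50.900 Y185.816
M5
G0 X56.631 Y168.604
M3 S248
G1 X45.609 Y166.866 F3103
G1 X40.550 Y176.811
G1 X48.446 Y184.696
G1 X58.384 Y179.623
G1 X56.631 Y168.604
M5
G0 X59.690 Y62.021
M3 S248
G1 X60.994 Y71.522 F3103
G1 X62.246 Y97.253
G1 X65.908 Y124.378
G1 X74.444 Y138.059
M5
G0 X15.558 Y46.923
M3 S248
G1 X55.986 Y169.584 F3103
G1 X22.368 Y93.322
G1 X41.283 Y193.795
G1 X16.434 Y140.078
G1 X8.667 Y194.409
M5
G0 X81.287 Y88.608
M3 S248
G1 X58.686 Y17.944 F3103
G1 X65.351 Y8.824
G1 X81.287 Y88.608
M5
G0 X47.199 Y26.063
M3 S248
G1 X8.841 Y121.028 F3103
G1 X87.604 Y104.374
G1 X14.856 Y154.813
G1 X87.070 Y50.858
M5
G0 X0.000 Y0.000

1 u = 1 mm; y_m = 202.860 − y.

[1] `<rect>` rectangle, #0000ff→engrave S248 F3103: (50.900,185.816) → (78.443,185.816) → (78.443,132.784) → (50.900,132.784) → (50.900,185.816) (closed)

[2] `<polygon>` regular polygon, #0000ff→engrave S248 F3103: (56.631,168.604) → (45.609,166.866) → (40.550,176.811) → (48.446,184.696) → (58.384,179.623) → (56.631,168.604) (closed)

[3] `<path>` cubic bezier, #0000ff→engrave S248 F3103: (59.690,62.021) → (60.994,71.522) → (62.246,97.253) → (65.908,124.378) → (74.444,138.059)

[4] `<path>` open polyline, #0000ff→engrave S248 F3103: (15.558,46.923) → (55.986,169.584) → (22.368,93.322) → (41.283,193.795) → (16.434,140.078) → (8.667,194.409)

[5] `<polygon>` closed polygon, #0000ff→engrave S248 F3103: (81.287,88.608) → (58.686,17.944) → (65.351,8.824) → (81.287,88.608) (closed)

[6] `<path>` open polyline, #0000ff→engrave S248 F3103: (47.199,26.063) → (8.841,121.028) → (87.604,104.374) → (14.856,154.813) → (87.070,50.858)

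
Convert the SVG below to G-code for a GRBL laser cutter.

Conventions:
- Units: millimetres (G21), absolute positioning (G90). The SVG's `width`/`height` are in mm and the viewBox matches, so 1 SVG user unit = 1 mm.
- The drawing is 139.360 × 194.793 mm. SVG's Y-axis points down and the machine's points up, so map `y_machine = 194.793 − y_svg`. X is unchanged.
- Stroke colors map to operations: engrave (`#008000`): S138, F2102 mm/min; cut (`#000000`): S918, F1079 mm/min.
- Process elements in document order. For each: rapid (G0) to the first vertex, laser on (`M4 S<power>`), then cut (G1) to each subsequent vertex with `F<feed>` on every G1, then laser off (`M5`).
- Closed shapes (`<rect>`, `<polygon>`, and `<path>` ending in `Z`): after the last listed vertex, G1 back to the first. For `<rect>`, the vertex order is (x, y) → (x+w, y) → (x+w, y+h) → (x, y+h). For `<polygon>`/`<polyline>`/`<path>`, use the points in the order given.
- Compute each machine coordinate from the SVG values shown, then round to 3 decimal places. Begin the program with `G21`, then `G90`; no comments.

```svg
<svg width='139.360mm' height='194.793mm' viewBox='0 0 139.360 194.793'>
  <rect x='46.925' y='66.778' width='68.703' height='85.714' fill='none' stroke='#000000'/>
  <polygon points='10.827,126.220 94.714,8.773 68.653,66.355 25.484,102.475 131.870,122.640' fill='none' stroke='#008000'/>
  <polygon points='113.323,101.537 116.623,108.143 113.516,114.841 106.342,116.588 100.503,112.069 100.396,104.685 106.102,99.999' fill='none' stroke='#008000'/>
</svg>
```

Since the viewBox matches the mm dimensions, user units are millimetres directly. The only transform is the Y-flip y_m = 194.793 − y_svg.

Shape 1 is a rectangle drawn with `<rect>`. Its stroke #000000 means cut at S918, F1079. After flipping Y the toolpath is (46.925,128.015) → (115.628,128.015) → (115.628,42.301) → (46.925,42.301) → (46.925,128.015), returning to the start.

Shape 2 is a closed polygon drawn with `<polygon>`. Its stroke #008000 means engrave at S138, F2102. After flipping Y the toolpath is (10.827,68.573) → (94.714,186.020) → (68.653,128.438) → (25.484,92.318) → (131.870,72.153) → (10.827,68.573), returning to the start.

Shape 3 is a regular polygon drawn with `<polygon>`. Its stroke #008000 means engrave at S138, F2102. After flipping Y the toolpath is (113.323,93.256) → (116.623,86.650) → (113.516,79.952) → (106.342,78.205) → (100.503,82.724) → (100.396,90.108) → (106.102,94.794) → (113.323,93.256), returning to the start.

G21
G90
G0 X46.925 Y128.015
M4 S918
G1 X115.628 Y128.015 F1079
G1 X115.628 Y42.301 F1079
G1 X46.925 Y42.301 F1079
G1 X46.925 Y128.015 F1079
M5
G0 X10.827 Y68.573
M4 S138
G1 X94.714 Y186.020 F2102
G1 X68.653 Y128.438 F2102
G1 X25.484 Y92.318 F2102
G1 X131.870 Y72.153 F2102
G1 X10.827 Y68.573 F2102
M5
G0 X113.323 Y93.256
M4 S138
G1 X116.623 Y86.650 F2102
G1 X113.516 Y79.952 F2102
G1 X106.342 Y78.205 F2102
G1 X100.503 Y82.724 F2102
G1 X100.396 Y90.108 F2102
G1 X106.102 Y94.794 F2102
G1 X113.323 Y93.256 F2102
M5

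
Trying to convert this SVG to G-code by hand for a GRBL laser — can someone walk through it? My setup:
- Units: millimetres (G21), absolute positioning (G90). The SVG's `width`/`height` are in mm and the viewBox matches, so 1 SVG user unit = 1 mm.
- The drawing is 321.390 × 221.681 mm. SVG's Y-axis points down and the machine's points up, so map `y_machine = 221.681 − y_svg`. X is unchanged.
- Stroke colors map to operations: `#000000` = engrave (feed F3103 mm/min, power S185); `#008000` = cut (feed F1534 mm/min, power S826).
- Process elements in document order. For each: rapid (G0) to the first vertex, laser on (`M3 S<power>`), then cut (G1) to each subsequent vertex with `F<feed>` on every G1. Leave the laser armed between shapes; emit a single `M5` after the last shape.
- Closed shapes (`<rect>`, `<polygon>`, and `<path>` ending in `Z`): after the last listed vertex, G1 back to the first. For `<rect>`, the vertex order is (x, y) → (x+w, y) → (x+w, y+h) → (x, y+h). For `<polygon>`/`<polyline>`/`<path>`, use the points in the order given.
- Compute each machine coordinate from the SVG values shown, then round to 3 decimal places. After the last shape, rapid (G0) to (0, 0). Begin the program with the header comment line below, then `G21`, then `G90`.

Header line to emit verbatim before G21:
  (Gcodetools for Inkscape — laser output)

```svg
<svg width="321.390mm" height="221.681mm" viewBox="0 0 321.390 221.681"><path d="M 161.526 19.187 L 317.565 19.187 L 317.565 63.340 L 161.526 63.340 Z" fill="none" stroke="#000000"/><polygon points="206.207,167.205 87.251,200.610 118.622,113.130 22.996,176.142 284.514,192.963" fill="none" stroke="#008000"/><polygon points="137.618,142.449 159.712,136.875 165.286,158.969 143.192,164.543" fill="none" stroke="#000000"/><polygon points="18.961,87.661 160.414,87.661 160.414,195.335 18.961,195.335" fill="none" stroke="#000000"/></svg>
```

Since the viewBox matches the mm dimensions, user units are millimetres directly. The only transform is the Y-flip y_m = 221.681 − y_svg.

Shape 1 is a rectangle drawn with `<path>`. Its stroke #000000 means engrave at S185, F3103. After flipping Y the toolpath is (161.526,202.494) → (317.565,202.494) → (317.565,158.341) → (161.526,158.341) → (161.526,202.494), returning to the start.

Shape 2 is a closed polygon drawn with `<polygon>`. Its stroke #008000 means cut at S826, F1534. After flipping Y the toolpath is (206.207,54.476) → (87.251,21.071) → (118.622,108.551) → (22.996,45.539) → (284.514,28.718) → (206.207,54.476), returning to the start.

Shape 3 is a regular polygon drawn with `<polygon>`. Its stroke #000000 means engrave at S185, F3103. After flipping Y the toolpath is (137.618,79.232) → (159.712,84.806) → (165.286,62.712) → (143.192,57.138) → (137.618,79.232), returning to the start.

Shape 4 is a rectangle drawn with `<polygon>`. Its stroke #000000 means engrave at S185, F3103. After flipping Y the toolpath is (18.961,134.020) → (160.414,134.020) → (160.414,26.346) → (18.961,26.346) → (18.961,134.020), returning to the start.

(Gcodetools for Inkscape — laser output)
G21
G90
G0 X161.526 Y202.494
M3 S185
G1 X317.565 Y202.494 F3103
G1 X317.565 Y158.341 F3103
G1 X161.526 Y158.341 F3103
G1 X161.526 Y202.494 F3103
G0 X206.207 Y54.476
M3 S826
G1 X87.251 Y21.071 F1534
G1 X118.622 Y108.551 F1534
G1 X22.996 Y45.539 F1534
G1 X284.514 Y28.718 F1534
G1 X206.207 Y54.476 F1534
G0 X137.618 Y79.232
M3 S185
G1 X159.712 Y84.806 F3103
G1 X165.286 Y62.712 F3103
G1 X143.192 Y57.138 F3103
G1 X137.618 Y79.232 F3103
G0 X18.961 Y134.020
M3 S185
G1 X160.414 Y134.020 F3103
G1 X160.414 Y26.346 F3103
G1 X18.961 Y26.346 F3103
G1 X18.961 Y134.020 F3103
M5
G0 X0.000 Y0.000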